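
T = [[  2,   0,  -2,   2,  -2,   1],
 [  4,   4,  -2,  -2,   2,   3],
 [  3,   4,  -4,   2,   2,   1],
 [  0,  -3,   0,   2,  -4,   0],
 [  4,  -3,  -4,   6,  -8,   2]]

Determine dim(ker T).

3

Row reduce to echelon form.
R2 ← R2 − (2)·R1: [0, 4, 2, -6, 6, 1]
R3 ← R3 − (3/2)·R1: [0, 4, -1, -1, 5, -1/2]
R5 ← R5 − (2)·R1: [0, -3, 0, 2, -4, 0]
R3 ← R3 − R2: [0, 0, -3, 5, -1, -3/2]
R4 ← R4 + (3/4)·R2: [0, 0, 3/2, -5/2, 1/2, 3/4]
R5 ← R5 + (3/4)·R2: [0, 0, 3/2, -5/2, 1/2, 3/4]
R4 ← R4 + (1/2)·R3: [0, 0, 0, 0, 0, 0]
R5 ← R5 + (1/2)·R3: [0, 0, 0, 0, 0, 0]
3 nonzero rows, so rank(T) = 3.
T has 6 columns; by rank–nullity, nullity = 6 − 3 = 3.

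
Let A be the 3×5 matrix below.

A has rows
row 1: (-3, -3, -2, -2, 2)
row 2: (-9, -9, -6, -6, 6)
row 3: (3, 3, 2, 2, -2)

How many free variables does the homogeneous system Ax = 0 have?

4

Row reduce to echelon form.
R2 ← R2 − (3)·R1: [0, 0, 0, 0, 0]
R3 ← R3 + R1: [0, 0, 0, 0, 0]
1 nonzero row, so rank(A) = 1.
A has 5 columns; by rank–nullity, nullity = 5 − 1 = 4.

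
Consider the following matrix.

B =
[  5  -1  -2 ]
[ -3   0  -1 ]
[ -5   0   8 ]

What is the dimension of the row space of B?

3

Row reduce to echelon form.
R2 ← R2 + (3/5)·R1: [0, -3/5, -11/5]
R3 ← R3 + R1: [0, -1, 6]
R3 ← R3 − (5/3)·R2: [0, 0, 29/3]
Echelon form has 3 nonzero rows, so rank(B) = 3.
The row space has dimension equal to the rank: 3.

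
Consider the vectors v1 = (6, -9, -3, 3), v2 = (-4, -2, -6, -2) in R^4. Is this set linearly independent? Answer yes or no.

Form the matrix with these vectors as rows and row reduce.
R2 ← R2 + (2/3)·R1: [0, -8, -8, 0]
2 nonzero rows, so the 2 vectors span a space of dimension 2.
Since 2 = 2, the vectors are linearly independent.

yes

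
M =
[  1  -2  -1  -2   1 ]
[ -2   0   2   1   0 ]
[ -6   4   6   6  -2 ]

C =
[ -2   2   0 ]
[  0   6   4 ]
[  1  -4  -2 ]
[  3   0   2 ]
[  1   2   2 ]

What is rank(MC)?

2

First compute MC:
[[ -8,  -4,  -8],
 [  9, -12,  -2],
 [ 34, -16,  12]]
Now row reduce the product.
R2 ← R2 + (9/8)·R1: [0, -33/2, -11]
R3 ← R3 + (17/4)·R1: [0, -33, -22]
R3 ← R3 − (2)·R2: [0, 0, 0]
2 nonzero rows, so rank(MC) = 2.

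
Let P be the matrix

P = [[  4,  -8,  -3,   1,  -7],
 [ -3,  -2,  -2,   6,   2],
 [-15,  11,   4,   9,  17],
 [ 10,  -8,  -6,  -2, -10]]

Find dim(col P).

3

Row reduce to echelon form.
R2 ← R2 + (3/4)·R1: [0, -8, -17/4, 27/4, -13/4]
R3 ← R3 + (15/4)·R1: [0, -19, -29/4, 51/4, -37/4]
R4 ← R4 − (5/2)·R1: [0, 12, 3/2, -9/2, 15/2]
R3 ← R3 − (19/8)·R2: [0, 0, 91/32, -105/32, -49/32]
R4 ← R4 + (3/2)·R2: [0, 0, -39/8, 45/8, 21/8]
R4 ← R4 + (12/7)·R3: [0, 0, 0, 0, 0]
Echelon form has 3 nonzero rows, so rank(P) = 3.
The column space has dimension equal to the rank: 3.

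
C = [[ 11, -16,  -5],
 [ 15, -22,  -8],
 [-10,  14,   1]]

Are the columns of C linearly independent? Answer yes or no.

no

Row reduce C to echelon form.
R2 ← R2 − (15/11)·R1: [0, -2/11, -13/11]
R3 ← R3 + (10/11)·R1: [0, -6/11, -39/11]
R3 ← R3 − (3)·R2: [0, 0, 0]
2 pivots among 3 columns.
Only 2 < 3 pivot columns, so the columns are linearly dependent.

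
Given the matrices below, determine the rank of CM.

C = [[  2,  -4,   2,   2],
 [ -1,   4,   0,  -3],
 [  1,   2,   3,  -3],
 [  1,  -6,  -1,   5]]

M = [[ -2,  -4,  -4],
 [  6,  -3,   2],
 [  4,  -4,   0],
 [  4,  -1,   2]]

First compute CM:
[[-12,  -6, -12],
 [ 14,  -5,   6],
 [ 10, -19,  -6],
 [-22,  13,  -6]]
Now row reduce the product.
R2 ← R2 + (7/6)·R1: [0, -12, -8]
R3 ← R3 + (5/6)·R1: [0, -24, -16]
R4 ← R4 − (11/6)·R1: [0, 24, 16]
R3 ← R3 − (2)·R2: [0, 0, 0]
R4 ← R4 + (2)·R2: [0, 0, 0]
2 nonzero rows, so rank(CM) = 2.

2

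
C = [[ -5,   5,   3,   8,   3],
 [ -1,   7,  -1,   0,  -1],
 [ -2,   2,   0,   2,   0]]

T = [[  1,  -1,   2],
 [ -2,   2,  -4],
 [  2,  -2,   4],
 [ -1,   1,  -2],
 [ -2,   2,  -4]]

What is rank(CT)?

First compute CT:
[[-23,  23, -46],
 [-15,  15, -30],
 [ -8,   8, -16]]
Now row reduce the product.
R2 ← R2 − (15/23)·R1: [0, 0, 0]
R3 ← R3 − (8/23)·R1: [0, 0, 0]
1 nonzero row, so rank(CT) = 1.

1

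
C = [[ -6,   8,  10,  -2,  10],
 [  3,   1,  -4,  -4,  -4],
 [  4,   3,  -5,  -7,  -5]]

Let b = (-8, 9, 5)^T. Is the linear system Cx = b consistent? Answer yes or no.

Row reduce the augmented matrix [C | b].
R2 ← R2 + (1/2)·R1: [0, 5, 1, -5, 1, 5]
R3 ← R3 + (2/3)·R1: [0, 25/3, 5/3, -25/3, 5/3, -1/3]
R3 ← R3 − (5/3)·R2: [0, 0, 0, 0, 0, -26/3]
The echelon form has 3 nonzero rows; the last pivot sits in the augmented column, so rank(C) = 2 but rank([C|b]) = 3.
Since the ranks differ, the system is inconsistent.

no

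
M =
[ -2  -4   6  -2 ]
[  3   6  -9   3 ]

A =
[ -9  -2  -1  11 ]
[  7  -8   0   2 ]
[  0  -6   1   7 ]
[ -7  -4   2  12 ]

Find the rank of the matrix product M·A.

First compute MA:
[[  4,   8,   4, -12],
 [ -6, -12,  -6,  18]]
Now row reduce the product.
R2 ← R2 + (3/2)·R1: [0, 0, 0, 0]
1 nonzero row, so rank(MA) = 1.

1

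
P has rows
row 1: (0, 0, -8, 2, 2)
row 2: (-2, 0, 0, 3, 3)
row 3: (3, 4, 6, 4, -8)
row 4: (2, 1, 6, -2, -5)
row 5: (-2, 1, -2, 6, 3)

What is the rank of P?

Row reduce to echelon form.
Swap R1 ↔ R2
R3 ← R3 + (3/2)·R1: [0, 4, 6, 17/2, -7/2]
R4 ← R4 + R1: [0, 1, 6, 1, -2]
R5 ← R5 − R1: [0, 1, -2, 3, 0]
Swap R2 ↔ R3
R4 ← R4 − (1/4)·R2: [0, 0, 9/2, -9/8, -9/8]
R5 ← R5 − (1/4)·R2: [0, 0, -7/2, 7/8, 7/8]
R4 ← R4 + (9/16)·R3: [0, 0, 0, 0, 0]
R5 ← R5 − (7/16)·R3: [0, 0, 0, 0, 0]
Echelon form has 3 nonzero rows, so rank(P) = 3.

3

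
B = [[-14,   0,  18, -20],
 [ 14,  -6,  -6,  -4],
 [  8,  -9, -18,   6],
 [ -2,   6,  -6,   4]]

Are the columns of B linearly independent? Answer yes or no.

Row reduce B to echelon form.
R2 ← R2 + R1: [0, -6, 12, -24]
R3 ← R3 + (4/7)·R1: [0, -9, -54/7, -38/7]
R4 ← R4 − (1/7)·R1: [0, 6, -60/7, 48/7]
R3 ← R3 − (3/2)·R2: [0, 0, -180/7, 214/7]
R4 ← R4 + R2: [0, 0, 24/7, -120/7]
R4 ← R4 + (2/15)·R3: [0, 0, 0, -196/15]
4 pivots among 4 columns.
Every column is a pivot column, so the columns are linearly independent.

yes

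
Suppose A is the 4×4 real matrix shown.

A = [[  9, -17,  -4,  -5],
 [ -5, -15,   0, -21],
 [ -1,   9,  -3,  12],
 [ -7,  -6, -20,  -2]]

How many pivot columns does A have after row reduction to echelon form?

Row reduce to echelon form.
R2 ← R2 + (5/9)·R1: [0, -220/9, -20/9, -214/9]
R3 ← R3 + (1/9)·R1: [0, 64/9, -31/9, 103/9]
R4 ← R4 + (7/9)·R1: [0, -173/9, -208/9, -53/9]
R3 ← R3 + (16/55)·R2: [0, 0, -45/11, 249/55]
R4 ← R4 − (173/220)·R2: [0, 0, -235/11, 1409/110]
R4 ← R4 − (47/9)·R3: [0, 0, 0, -65/6]
Echelon form has 4 nonzero rows, so rank(A) = 4.
Each nonzero row contributes one pivot column: 4 pivot columns.

4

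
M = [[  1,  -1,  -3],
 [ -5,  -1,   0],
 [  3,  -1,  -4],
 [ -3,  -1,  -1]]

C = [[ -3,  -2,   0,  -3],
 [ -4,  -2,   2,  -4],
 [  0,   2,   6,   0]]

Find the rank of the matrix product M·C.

First compute MC:
[[  1,  -6, -20,   1],
 [ 19,  12,  -2,  19],
 [ -5, -12, -26,  -5],
 [ 13,   6,  -8,  13]]
Now row reduce the product.
R2 ← R2 − (19)·R1: [0, 126, 378, 0]
R3 ← R3 + (5)·R1: [0, -42, -126, 0]
R4 ← R4 − (13)·R1: [0, 84, 252, 0]
R3 ← R3 + (1/3)·R2: [0, 0, 0, 0]
R4 ← R4 − (2/3)·R2: [0, 0, 0, 0]
2 nonzero rows, so rank(MC) = 2.

2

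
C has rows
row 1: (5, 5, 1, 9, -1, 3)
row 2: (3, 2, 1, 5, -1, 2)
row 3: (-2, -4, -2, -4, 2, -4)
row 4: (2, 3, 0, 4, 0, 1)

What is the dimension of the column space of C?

Row reduce to echelon form.
R2 ← R2 − (3/5)·R1: [0, -1, 2/5, -2/5, -2/5, 1/5]
R3 ← R3 + (2/5)·R1: [0, -2, -8/5, -2/5, 8/5, -14/5]
R4 ← R4 − (2/5)·R1: [0, 1, -2/5, 2/5, 2/5, -1/5]
R3 ← R3 − (2)·R2: [0, 0, -12/5, 2/5, 12/5, -16/5]
R4 ← R4 + R2: [0, 0, 0, 0, 0, 0]
Echelon form has 3 nonzero rows, so rank(C) = 3.
The column space has dimension equal to the rank: 3.

3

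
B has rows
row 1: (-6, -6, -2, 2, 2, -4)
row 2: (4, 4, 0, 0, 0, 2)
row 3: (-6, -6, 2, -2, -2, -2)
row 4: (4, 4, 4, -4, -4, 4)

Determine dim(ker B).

4

Row reduce to echelon form.
R2 ← R2 + (2/3)·R1: [0, 0, -4/3, 4/3, 4/3, -2/3]
R3 ← R3 − R1: [0, 0, 4, -4, -4, 2]
R4 ← R4 + (2/3)·R1: [0, 0, 8/3, -8/3, -8/3, 4/3]
R3 ← R3 + (3)·R2: [0, 0, 0, 0, 0, 0]
R4 ← R4 + (2)·R2: [0, 0, 0, 0, 0, 0]
2 nonzero rows, so rank(B) = 2.
B has 6 columns; by rank–nullity, nullity = 6 − 2 = 4.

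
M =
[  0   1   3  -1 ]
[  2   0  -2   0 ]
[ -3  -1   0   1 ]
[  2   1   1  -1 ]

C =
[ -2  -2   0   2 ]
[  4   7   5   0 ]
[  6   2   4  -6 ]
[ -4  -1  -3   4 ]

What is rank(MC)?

First compute MC:
[[ 26,  14,  20, -22],
 [-16,  -8,  -8,  16],
 [ -2,  -2,  -8,  -2],
 [ 10,   6,  12,  -6]]
Now row reduce the product.
R2 ← R2 + (8/13)·R1: [0, 8/13, 56/13, 32/13]
R3 ← R3 + (1/13)·R1: [0, -12/13, -84/13, -48/13]
R4 ← R4 − (5/13)·R1: [0, 8/13, 56/13, 32/13]
R3 ← R3 + (3/2)·R2: [0, 0, 0, 0]
R4 ← R4 − R2: [0, 0, 0, 0]
2 nonzero rows, so rank(MC) = 2.

2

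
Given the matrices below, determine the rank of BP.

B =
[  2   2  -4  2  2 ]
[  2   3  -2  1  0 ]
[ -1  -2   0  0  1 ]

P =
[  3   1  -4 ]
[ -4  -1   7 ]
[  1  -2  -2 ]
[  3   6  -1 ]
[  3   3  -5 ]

2

First compute BP:
[[  6,  26,   2],
 [ -5,   9,  16],
 [  8,   4, -15]]
Now row reduce the product.
R2 ← R2 + (5/6)·R1: [0, 92/3, 53/3]
R3 ← R3 − (4/3)·R1: [0, -92/3, -53/3]
R3 ← R3 + R2: [0, 0, 0]
2 nonzero rows, so rank(BP) = 2.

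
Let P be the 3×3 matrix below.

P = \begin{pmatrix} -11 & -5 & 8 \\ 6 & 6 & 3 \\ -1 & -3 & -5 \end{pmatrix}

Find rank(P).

2

Row reduce to echelon form.
R2 ← R2 + (6/11)·R1: [0, 36/11, 81/11]
R3 ← R3 − (1/11)·R1: [0, -28/11, -63/11]
R3 ← R3 + (7/9)·R2: [0, 0, 0]
Echelon form has 2 nonzero rows, so rank(P) = 2.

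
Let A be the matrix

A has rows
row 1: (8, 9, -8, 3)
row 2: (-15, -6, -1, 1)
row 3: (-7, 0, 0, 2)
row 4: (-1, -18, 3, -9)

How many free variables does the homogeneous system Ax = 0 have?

Row reduce to echelon form.
R2 ← R2 + (15/8)·R1: [0, 87/8, -16, 53/8]
R3 ← R3 + (7/8)·R1: [0, 63/8, -7, 37/8]
R4 ← R4 + (1/8)·R1: [0, -135/8, 2, -69/8]
R3 ← R3 − (21/29)·R2: [0, 0, 133/29, -5/29]
R4 ← R4 + (45/29)·R2: [0, 0, -662/29, 48/29]
R4 ← R4 + (662/133)·R3: [0, 0, 0, 106/133]
4 nonzero rows, so rank(A) = 4.
A has 4 columns; by rank–nullity, nullity = 4 − 4 = 0.

0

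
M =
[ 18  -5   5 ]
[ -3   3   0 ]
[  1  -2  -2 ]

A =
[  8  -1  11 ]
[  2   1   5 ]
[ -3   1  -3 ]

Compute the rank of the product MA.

2

First compute MA:
[[119, -18, 158],
 [-18,   6, -18],
 [ 10,  -5,   7]]
Now row reduce the product.
R2 ← R2 + (18/119)·R1: [0, 390/119, 702/119]
R3 ← R3 − (10/119)·R1: [0, -415/119, -747/119]
R3 ← R3 + (83/78)·R2: [0, 0, 0]
2 nonzero rows, so rank(MA) = 2.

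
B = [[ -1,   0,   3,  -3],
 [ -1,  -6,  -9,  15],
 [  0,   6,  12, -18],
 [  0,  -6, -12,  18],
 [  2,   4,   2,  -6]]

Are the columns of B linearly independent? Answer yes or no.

no

Row reduce B to echelon form.
R2 ← R2 − R1: [0, -6, -12, 18]
R5 ← R5 + (2)·R1: [0, 4, 8, -12]
R3 ← R3 + R2: [0, 0, 0, 0]
R4 ← R4 − R2: [0, 0, 0, 0]
R5 ← R5 + (2/3)·R2: [0, 0, 0, 0]
2 pivots among 4 columns.
Only 2 < 4 pivot columns, so the columns are linearly dependent.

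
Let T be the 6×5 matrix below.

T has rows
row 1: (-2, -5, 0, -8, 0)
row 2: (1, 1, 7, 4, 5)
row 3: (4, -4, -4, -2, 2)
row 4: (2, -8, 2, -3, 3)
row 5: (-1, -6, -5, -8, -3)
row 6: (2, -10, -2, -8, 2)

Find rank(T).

4

Row reduce to echelon form.
R2 ← R2 + (1/2)·R1: [0, -3/2, 7, 0, 5]
R3 ← R3 + (2)·R1: [0, -14, -4, -18, 2]
R4 ← R4 + R1: [0, -13, 2, -11, 3]
R5 ← R5 − (1/2)·R1: [0, -7/2, -5, -4, -3]
R6 ← R6 + R1: [0, -15, -2, -16, 2]
R3 ← R3 − (28/3)·R2: [0, 0, -208/3, -18, -134/3]
R4 ← R4 − (26/3)·R2: [0, 0, -176/3, -11, -121/3]
R5 ← R5 − (7/3)·R2: [0, 0, -64/3, -4, -44/3]
R6 ← R6 − (10)·R2: [0, 0, -72, -16, -48]
R4 ← R4 − (11/13)·R3: [0, 0, 0, 55/13, -33/13]
R5 ← R5 − (4/13)·R3: [0, 0, 0, 20/13, -12/13]
R6 ← R6 − (27/26)·R3: [0, 0, 0, 35/13, -21/13]
R5 ← R5 − (4/11)·R4: [0, 0, 0, 0, 0]
R6 ← R6 − (7/11)·R4: [0, 0, 0, 0, 0]
Echelon form has 4 nonzero rows, so rank(T) = 4.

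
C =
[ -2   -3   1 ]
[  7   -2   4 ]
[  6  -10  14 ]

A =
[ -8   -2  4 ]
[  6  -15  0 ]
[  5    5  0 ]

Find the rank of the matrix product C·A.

First compute CA:
[[  3,  54,  -8],
 [-48,  36,  28],
 [-38, 208,  24]]
Now row reduce the product.
R2 ← R2 + (16)·R1: [0, 900, -100]
R3 ← R3 + (38/3)·R1: [0, 892, -232/3]
R3 ← R3 − (223/225)·R2: [0, 0, 196/9]
3 nonzero rows, so rank(CA) = 3.

3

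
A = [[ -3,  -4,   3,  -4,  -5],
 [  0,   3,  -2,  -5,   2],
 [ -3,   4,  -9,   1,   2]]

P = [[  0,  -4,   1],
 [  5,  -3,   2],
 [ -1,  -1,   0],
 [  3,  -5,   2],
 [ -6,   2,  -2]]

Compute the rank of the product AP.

2

First compute AP:
[[ -5,  31,  -9],
 [-10,  22,  -8],
 [ 20,   8,   3]]
Now row reduce the product.
R2 ← R2 − (2)·R1: [0, -40, 10]
R3 ← R3 + (4)·R1: [0, 132, -33]
R3 ← R3 + (33/10)·R2: [0, 0, 0]
2 nonzero rows, so rank(AP) = 2.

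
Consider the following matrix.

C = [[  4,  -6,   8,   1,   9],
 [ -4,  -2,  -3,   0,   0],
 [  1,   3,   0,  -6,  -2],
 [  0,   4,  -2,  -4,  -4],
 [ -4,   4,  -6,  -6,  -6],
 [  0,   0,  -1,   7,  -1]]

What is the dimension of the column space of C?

Row reduce to echelon form.
R2 ← R2 + R1: [0, -8, 5, 1, 9]
R3 ← R3 − (1/4)·R1: [0, 9/2, -2, -25/4, -17/4]
R5 ← R5 + R1: [0, -2, 2, -5, 3]
R3 ← R3 + (9/16)·R2: [0, 0, 13/16, -91/16, 13/16]
R4 ← R4 + (1/2)·R2: [0, 0, 1/2, -7/2, 1/2]
R5 ← R5 − (1/4)·R2: [0, 0, 3/4, -21/4, 3/4]
R4 ← R4 − (8/13)·R3: [0, 0, 0, 0, 0]
R5 ← R5 − (12/13)·R3: [0, 0, 0, 0, 0]
R6 ← R6 + (16/13)·R3: [0, 0, 0, 0, 0]
Echelon form has 3 nonzero rows, so rank(C) = 3.
The column space has dimension equal to the rank: 3.

3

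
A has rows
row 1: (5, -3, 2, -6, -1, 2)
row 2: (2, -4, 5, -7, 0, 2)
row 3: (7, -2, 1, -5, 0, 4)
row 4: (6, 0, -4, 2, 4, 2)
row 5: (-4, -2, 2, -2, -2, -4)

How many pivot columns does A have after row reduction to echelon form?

4

Row reduce to echelon form.
R2 ← R2 − (2/5)·R1: [0, -14/5, 21/5, -23/5, 2/5, 6/5]
R3 ← R3 − (7/5)·R1: [0, 11/5, -9/5, 17/5, 7/5, 6/5]
R4 ← R4 − (6/5)·R1: [0, 18/5, -32/5, 46/5, 26/5, -2/5]
R5 ← R5 + (4/5)·R1: [0, -22/5, 18/5, -34/5, -14/5, -12/5]
R3 ← R3 + (11/14)·R2: [0, 0, 3/2, -3/14, 12/7, 15/7]
R4 ← R4 + (9/7)·R2: [0, 0, -1, 23/7, 40/7, 8/7]
R5 ← R5 − (11/7)·R2: [0, 0, -3, 3/7, -24/7, -30/7]
R4 ← R4 + (2/3)·R3: [0, 0, 0, 22/7, 48/7, 18/7]
R5 ← R5 + (2)·R3: [0, 0, 0, 0, 0, 0]
Echelon form has 4 nonzero rows, so rank(A) = 4.
Each nonzero row contributes one pivot column: 4 pivot columns.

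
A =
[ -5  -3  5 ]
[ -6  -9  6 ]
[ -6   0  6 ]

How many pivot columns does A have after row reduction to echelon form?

2

Row reduce to echelon form.
R2 ← R2 − (6/5)·R1: [0, -27/5, 0]
R3 ← R3 − (6/5)·R1: [0, 18/5, 0]
R3 ← R3 + (2/3)·R2: [0, 0, 0]
Echelon form has 2 nonzero rows, so rank(A) = 2.
Each nonzero row contributes one pivot column: 2 pivot columns.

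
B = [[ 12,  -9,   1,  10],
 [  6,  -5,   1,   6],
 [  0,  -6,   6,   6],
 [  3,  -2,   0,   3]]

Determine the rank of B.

3

Row reduce to echelon form.
R2 ← R2 − (1/2)·R1: [0, -1/2, 1/2, 1]
R4 ← R4 − (1/4)·R1: [0, 1/4, -1/4, 1/2]
R3 ← R3 − (12)·R2: [0, 0, 0, -6]
R4 ← R4 + (1/2)·R2: [0, 0, 0, 1]
R4 ← R4 + (1/6)·R3: [0, 0, 0, 0]
Echelon form has 3 nonzero rows, so rank(B) = 3.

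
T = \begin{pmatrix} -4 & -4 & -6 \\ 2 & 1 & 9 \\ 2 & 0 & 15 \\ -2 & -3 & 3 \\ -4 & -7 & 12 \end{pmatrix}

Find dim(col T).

2

Row reduce to echelon form.
R2 ← R2 + (1/2)·R1: [0, -1, 6]
R3 ← R3 + (1/2)·R1: [0, -2, 12]
R4 ← R4 − (1/2)·R1: [0, -1, 6]
R5 ← R5 − R1: [0, -3, 18]
R3 ← R3 − (2)·R2: [0, 0, 0]
R4 ← R4 − R2: [0, 0, 0]
R5 ← R5 − (3)·R2: [0, 0, 0]
Echelon form has 2 nonzero rows, so rank(T) = 2.
The column space has dimension equal to the rank: 2.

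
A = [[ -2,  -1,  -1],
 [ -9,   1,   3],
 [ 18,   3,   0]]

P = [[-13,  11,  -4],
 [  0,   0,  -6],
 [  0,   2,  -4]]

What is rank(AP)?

First compute AP:
[[ 26, -24,  18],
 [117, -93,  18],
 [-234, 198, -90]]
Now row reduce the product.
R2 ← R2 − (9/2)·R1: [0, 15, -63]
R3 ← R3 + (9)·R1: [0, -18, 72]
R3 ← R3 + (6/5)·R2: [0, 0, -18/5]
3 nonzero rows, so rank(AP) = 3.

3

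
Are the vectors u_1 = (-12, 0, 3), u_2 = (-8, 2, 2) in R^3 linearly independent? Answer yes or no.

Form the matrix with these vectors as rows and row reduce.
R2 ← R2 − (2/3)·R1: [0, 2, 0]
2 nonzero rows, so the 2 vectors span a space of dimension 2.
Since 2 = 2, the vectors are linearly independent.

yes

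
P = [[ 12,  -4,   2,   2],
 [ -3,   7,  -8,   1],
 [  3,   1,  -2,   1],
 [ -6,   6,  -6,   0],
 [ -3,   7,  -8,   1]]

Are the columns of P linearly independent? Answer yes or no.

no

Row reduce P to echelon form.
R2 ← R2 + (1/4)·R1: [0, 6, -15/2, 3/2]
R3 ← R3 − (1/4)·R1: [0, 2, -5/2, 1/2]
R4 ← R4 + (1/2)·R1: [0, 4, -5, 1]
R5 ← R5 + (1/4)·R1: [0, 6, -15/2, 3/2]
R3 ← R3 − (1/3)·R2: [0, 0, 0, 0]
R4 ← R4 − (2/3)·R2: [0, 0, 0, 0]
R5 ← R5 − R2: [0, 0, 0, 0]
2 pivots among 4 columns.
Only 2 < 4 pivot columns, so the columns are linearly dependent.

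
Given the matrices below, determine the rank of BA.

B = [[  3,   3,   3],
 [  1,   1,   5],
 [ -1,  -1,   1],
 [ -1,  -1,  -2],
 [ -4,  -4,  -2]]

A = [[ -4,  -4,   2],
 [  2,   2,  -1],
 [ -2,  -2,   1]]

1

First compute BA:
[[-12, -12,   6],
 [-12, -12,   6],
 [  0,   0,   0],
 [  6,   6,  -3],
 [ 12,  12,  -6]]
Now row reduce the product.
R2 ← R2 − R1: [0, 0, 0]
R4 ← R4 + (1/2)·R1: [0, 0, 0]
R5 ← R5 + R1: [0, 0, 0]
1 nonzero row, so rank(BA) = 1.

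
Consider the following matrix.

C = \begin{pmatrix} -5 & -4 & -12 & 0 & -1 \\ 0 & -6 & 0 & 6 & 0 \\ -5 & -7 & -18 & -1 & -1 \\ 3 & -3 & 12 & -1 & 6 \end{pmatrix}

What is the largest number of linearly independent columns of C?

Row reduce to echelon form.
R3 ← R3 − R1: [0, -3, -6, -1, 0]
R4 ← R4 + (3/5)·R1: [0, -27/5, 24/5, -1, 27/5]
R3 ← R3 − (1/2)·R2: [0, 0, -6, -4, 0]
R4 ← R4 − (9/10)·R2: [0, 0, 24/5, -32/5, 27/5]
R4 ← R4 + (4/5)·R3: [0, 0, 0, -48/5, 27/5]
Echelon form has 4 nonzero rows, so rank(C) = 4.
The rank gives the maximum number of linearly independent columns: 4.

4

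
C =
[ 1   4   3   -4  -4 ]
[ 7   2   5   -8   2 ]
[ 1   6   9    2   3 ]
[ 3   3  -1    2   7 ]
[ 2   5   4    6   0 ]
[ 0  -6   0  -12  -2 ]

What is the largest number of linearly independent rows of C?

5

Row reduce to echelon form.
R2 ← R2 − (7)·R1: [0, -26, -16, 20, 30]
R3 ← R3 − R1: [0, 2, 6, 6, 7]
R4 ← R4 − (3)·R1: [0, -9, -10, 14, 19]
R5 ← R5 − (2)·R1: [0, -3, -2, 14, 8]
R3 ← R3 + (1/13)·R2: [0, 0, 62/13, 98/13, 121/13]
R4 ← R4 − (9/26)·R2: [0, 0, -58/13, 92/13, 112/13]
R5 ← R5 − (3/26)·R2: [0, 0, -2/13, 152/13, 59/13]
R6 ← R6 − (3/13)·R2: [0, 0, 48/13, -216/13, -116/13]
R4 ← R4 + (29/31)·R3: [0, 0, 0, 438/31, 537/31]
R5 ← R5 + (1/31)·R3: [0, 0, 0, 370/31, 150/31]
R6 ← R6 − (24/31)·R3: [0, 0, 0, -696/31, -500/31]
R5 ← R5 − (185/219)·R4: [0, 0, 0, 0, -715/73]
R6 ← R6 + (116/73)·R4: [0, 0, 0, 0, 832/73]
R6 ← R6 + (64/55)·R5: [0, 0, 0, 0, 0]
Echelon form has 5 nonzero rows, so rank(C) = 5.
The rank gives the maximum number of linearly independent rows: 5.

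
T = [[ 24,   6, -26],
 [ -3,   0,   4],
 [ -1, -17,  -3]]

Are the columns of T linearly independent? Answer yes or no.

yes

Row reduce T to echelon form.
R2 ← R2 + (1/8)·R1: [0, 3/4, 3/4]
R3 ← R3 + (1/24)·R1: [0, -67/4, -49/12]
R3 ← R3 + (67/3)·R2: [0, 0, 38/3]
3 pivots among 3 columns.
Every column is a pivot column, so the columns are linearly independent.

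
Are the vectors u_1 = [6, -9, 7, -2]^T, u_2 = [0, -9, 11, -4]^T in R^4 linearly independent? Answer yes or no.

yes

Form the matrix with these vectors as rows and row reduce.
2 nonzero rows, so the 2 vectors span a space of dimension 2.
Since 2 = 2, the vectors are linearly independent.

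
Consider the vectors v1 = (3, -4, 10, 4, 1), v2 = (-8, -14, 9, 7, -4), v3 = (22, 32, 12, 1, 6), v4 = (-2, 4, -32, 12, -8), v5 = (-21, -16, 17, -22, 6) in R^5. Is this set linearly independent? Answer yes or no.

yes

Form the matrix with these vectors as rows and row reduce.
R2 ← R2 + (8/3)·R1: [0, -74/3, 107/3, 53/3, -4/3]
R3 ← R3 − (22/3)·R1: [0, 184/3, -184/3, -85/3, -4/3]
R4 ← R4 + (2/3)·R1: [0, 4/3, -76/3, 44/3, -22/3]
R5 ← R5 + (7)·R1: [0, -44, 87, 6, 13]
R3 ← R3 + (92/37)·R2: [0, 0, 1012/37, 577/37, -172/37]
R4 ← R4 + (2/37)·R2: [0, 0, -866/37, 578/37, -274/37]
R5 ← R5 − (66/37)·R2: [0, 0, 865/37, -944/37, 569/37]
R4 ← R4 + (433/506)·R3: [0, 0, 0, 14657/506, -2880/253]
R5 ← R5 − (865/1012)·R3: [0, 0, 0, -39309/1012, 4896/253]
R5 ← R5 + (39309/29314)·R4: [0, 0, 0, 0, 59904/14657]
5 nonzero rows, so the 5 vectors span a space of dimension 5.
Since 5 = 5, the vectors are linearly independent.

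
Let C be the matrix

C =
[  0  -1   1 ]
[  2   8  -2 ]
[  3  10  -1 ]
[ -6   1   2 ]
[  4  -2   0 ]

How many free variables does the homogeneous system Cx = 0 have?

Row reduce to echelon form.
Swap R1 ↔ R2
R3 ← R3 − (3/2)·R1: [0, -2, 2]
R4 ← R4 + (3)·R1: [0, 25, -4]
R5 ← R5 − (2)·R1: [0, -18, 4]
R3 ← R3 − (2)·R2: [0, 0, 0]
R4 ← R4 + (25)·R2: [0, 0, 21]
R5 ← R5 − (18)·R2: [0, 0, -14]
Swap R3 ↔ R4
R5 ← R5 + (2/3)·R3: [0, 0, 0]
3 nonzero rows, so rank(C) = 3.
C has 3 columns; by rank–nullity, nullity = 3 − 3 = 0.

0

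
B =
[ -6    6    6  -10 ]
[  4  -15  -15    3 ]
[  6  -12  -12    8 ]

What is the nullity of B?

2

Row reduce to echelon form.
R2 ← R2 + (2/3)·R1: [0, -11, -11, -11/3]
R3 ← R3 + R1: [0, -6, -6, -2]
R3 ← R3 − (6/11)·R2: [0, 0, 0, 0]
2 nonzero rows, so rank(B) = 2.
B has 4 columns; by rank–nullity, nullity = 4 − 2 = 2.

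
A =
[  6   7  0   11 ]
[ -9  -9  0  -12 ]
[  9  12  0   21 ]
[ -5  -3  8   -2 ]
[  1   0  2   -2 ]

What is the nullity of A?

1

Row reduce to echelon form.
R2 ← R2 + (3/2)·R1: [0, 3/2, 0, 9/2]
R3 ← R3 − (3/2)·R1: [0, 3/2, 0, 9/2]
R4 ← R4 + (5/6)·R1: [0, 17/6, 8, 43/6]
R5 ← R5 − (1/6)·R1: [0, -7/6, 2, -23/6]
R3 ← R3 − R2: [0, 0, 0, 0]
R4 ← R4 − (17/9)·R2: [0, 0, 8, -4/3]
R5 ← R5 + (7/9)·R2: [0, 0, 2, -1/3]
Swap R3 ↔ R4
R5 ← R5 − (1/4)·R3: [0, 0, 0, 0]
3 nonzero rows, so rank(A) = 3.
A has 4 columns; by rank–nullity, nullity = 4 − 3 = 1.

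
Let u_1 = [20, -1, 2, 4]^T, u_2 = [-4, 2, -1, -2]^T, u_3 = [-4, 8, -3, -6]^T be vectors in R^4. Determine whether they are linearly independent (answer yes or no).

no

Form the matrix with these vectors as rows and row reduce.
R2 ← R2 + (1/5)·R1: [0, 9/5, -3/5, -6/5]
R3 ← R3 + (1/5)·R1: [0, 39/5, -13/5, -26/5]
R3 ← R3 − (13/3)·R2: [0, 0, 0, 0]
2 nonzero rows, so the 3 vectors span a space of dimension 2.
Since 2 < 3, the vectors are linearly dependent.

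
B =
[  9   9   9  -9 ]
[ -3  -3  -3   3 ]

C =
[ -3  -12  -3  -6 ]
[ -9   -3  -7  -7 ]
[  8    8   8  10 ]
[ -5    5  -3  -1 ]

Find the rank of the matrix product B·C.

1

First compute BC:
[[  9, -108,   9, -18],
 [ -3,  36,  -3,   6]]
Now row reduce the product.
R2 ← R2 + (1/3)·R1: [0, 0, 0, 0]
1 nonzero row, so rank(BC) = 1.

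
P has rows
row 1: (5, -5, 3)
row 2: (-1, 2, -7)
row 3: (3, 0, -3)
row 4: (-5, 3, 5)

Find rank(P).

3

Row reduce to echelon form.
R2 ← R2 + (1/5)·R1: [0, 1, -32/5]
R3 ← R3 − (3/5)·R1: [0, 3, -24/5]
R4 ← R4 + R1: [0, -2, 8]
R3 ← R3 − (3)·R2: [0, 0, 72/5]
R4 ← R4 + (2)·R2: [0, 0, -24/5]
R4 ← R4 + (1/3)·R3: [0, 0, 0]
Echelon form has 3 nonzero rows, so rank(P) = 3.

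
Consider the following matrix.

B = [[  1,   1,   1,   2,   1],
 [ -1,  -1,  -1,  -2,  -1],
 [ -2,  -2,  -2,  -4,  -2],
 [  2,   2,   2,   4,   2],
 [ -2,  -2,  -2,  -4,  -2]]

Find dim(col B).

Row reduce to echelon form.
R2 ← R2 + R1: [0, 0, 0, 0, 0]
R3 ← R3 + (2)·R1: [0, 0, 0, 0, 0]
R4 ← R4 − (2)·R1: [0, 0, 0, 0, 0]
R5 ← R5 + (2)·R1: [0, 0, 0, 0, 0]
Echelon form has 1 nonzero row, so rank(B) = 1.
The column space has dimension equal to the rank: 1.

1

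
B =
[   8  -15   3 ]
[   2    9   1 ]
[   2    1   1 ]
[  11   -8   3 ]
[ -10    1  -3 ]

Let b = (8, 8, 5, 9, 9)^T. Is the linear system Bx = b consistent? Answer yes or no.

no

Row reduce the augmented matrix [B | b].
R2 ← R2 − (1/4)·R1: [0, 51/4, 1/4, 6]
R3 ← R3 − (1/4)·R1: [0, 19/4, 1/4, 3]
R4 ← R4 − (11/8)·R1: [0, 101/8, -9/8, -2]
R5 ← R5 + (5/4)·R1: [0, -71/4, 3/4, 19]
R3 ← R3 − (19/51)·R2: [0, 0, 8/51, 13/17]
R4 ← R4 − (101/102)·R2: [0, 0, -70/51, -135/17]
R5 ← R5 + (71/51)·R2: [0, 0, 56/51, 465/17]
R4 ← R4 + (35/4)·R3: [0, 0, 0, -5/4]
R5 ← R5 − (7)·R3: [0, 0, 0, 22]
R5 ← R5 + (88/5)·R4: [0, 0, 0, 0]
The echelon form has 4 nonzero rows; the last pivot sits in the augmented column, so rank(B) = 3 but rank([B|b]) = 4.
Since the ranks differ, the system is inconsistent.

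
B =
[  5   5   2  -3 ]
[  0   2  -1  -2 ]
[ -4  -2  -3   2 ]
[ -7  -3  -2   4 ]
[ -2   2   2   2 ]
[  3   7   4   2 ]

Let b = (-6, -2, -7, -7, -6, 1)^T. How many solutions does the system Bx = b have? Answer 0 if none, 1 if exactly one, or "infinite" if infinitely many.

0

Row reduce the augmented matrix [B | b].
R3 ← R3 + (4/5)·R1: [0, 2, -7/5, -2/5, -59/5]
R4 ← R4 + (7/5)·R1: [0, 4, 4/5, -1/5, -77/5]
R5 ← R5 + (2/5)·R1: [0, 4, 14/5, 4/5, -42/5]
R6 ← R6 − (3/5)·R1: [0, 4, 14/5, 19/5, 23/5]
R3 ← R3 − R2: [0, 0, -2/5, 8/5, -49/5]
R4 ← R4 − (2)·R2: [0, 0, 14/5, 19/5, -57/5]
R5 ← R5 − (2)·R2: [0, 0, 24/5, 24/5, -22/5]
R6 ← R6 − (2)·R2: [0, 0, 24/5, 39/5, 43/5]
R4 ← R4 + (7)·R3: [0, 0, 0, 15, -80]
R5 ← R5 + (12)·R3: [0, 0, 0, 24, -122]
R6 ← R6 + (12)·R3: [0, 0, 0, 27, -109]
R5 ← R5 − (8/5)·R4: [0, 0, 0, 0, 6]
R6 ← R6 − (9/5)·R4: [0, 0, 0, 0, 35]
R6 ← R6 − (35/6)·R5: [0, 0, 0, 0, 0]
The echelon form has 5 nonzero rows; the last pivot sits in the augmented column, so rank(B) = 4 but rank([B|b]) = 5.
Since the ranks differ, the system is inconsistent.
It has no solutions.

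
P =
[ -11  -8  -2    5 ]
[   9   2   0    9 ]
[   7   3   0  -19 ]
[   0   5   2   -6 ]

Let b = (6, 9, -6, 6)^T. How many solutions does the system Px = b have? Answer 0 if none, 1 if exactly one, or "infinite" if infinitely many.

0

Row reduce the augmented matrix [P | b].
R2 ← R2 + (9/11)·R1: [0, -50/11, -18/11, 144/11, 153/11]
R3 ← R3 + (7/11)·R1: [0, -23/11, -14/11, -174/11, -24/11]
R3 ← R3 − (23/50)·R2: [0, 0, -13/25, -546/25, -429/50]
R4 ← R4 + (11/10)·R2: [0, 0, 1/5, 42/5, 213/10]
R4 ← R4 + (5/13)·R3: [0, 0, 0, 0, 18]
The echelon form has 4 nonzero rows; the last pivot sits in the augmented column, so rank(P) = 3 but rank([P|b]) = 4.
Since the ranks differ, the system is inconsistent.
It has no solutions.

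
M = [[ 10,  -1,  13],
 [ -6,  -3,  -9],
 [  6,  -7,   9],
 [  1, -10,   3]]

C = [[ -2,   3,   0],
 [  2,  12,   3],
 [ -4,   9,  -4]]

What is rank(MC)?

3

First compute MC:
[[-74, 135, -55],
 [ 42, -135,  27],
 [-62,  15, -57],
 [-34, -90, -42]]
Now row reduce the product.
R2 ← R2 + (21/37)·R1: [0, -2160/37, -156/37]
R3 ← R3 − (31/37)·R1: [0, -3630/37, -404/37]
R4 ← R4 − (17/37)·R1: [0, -5625/37, -619/37]
R3 ← R3 − (121/72)·R2: [0, 0, -23/6]
R4 ← R4 − (125/48)·R2: [0, 0, -23/4]
R4 ← R4 − (3/2)·R3: [0, 0, 0]
3 nonzero rows, so rank(MC) = 3.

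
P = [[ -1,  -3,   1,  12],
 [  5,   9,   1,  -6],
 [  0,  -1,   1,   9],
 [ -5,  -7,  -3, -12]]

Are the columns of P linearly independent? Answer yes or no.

no

Row reduce P to echelon form.
R2 ← R2 + (5)·R1: [0, -6, 6, 54]
R4 ← R4 − (5)·R1: [0, 8, -8, -72]
R3 ← R3 − (1/6)·R2: [0, 0, 0, 0]
R4 ← R4 + (4/3)·R2: [0, 0, 0, 0]
2 pivots among 4 columns.
Only 2 < 4 pivot columns, so the columns are linearly dependent.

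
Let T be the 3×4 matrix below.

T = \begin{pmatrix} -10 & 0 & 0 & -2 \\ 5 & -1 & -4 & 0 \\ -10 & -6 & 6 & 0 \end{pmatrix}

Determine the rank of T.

Row reduce to echelon form.
R2 ← R2 + (1/2)·R1: [0, -1, -4, -1]
R3 ← R3 − R1: [0, -6, 6, 2]
R3 ← R3 − (6)·R2: [0, 0, 30, 8]
Echelon form has 3 nonzero rows, so rank(T) = 3.

3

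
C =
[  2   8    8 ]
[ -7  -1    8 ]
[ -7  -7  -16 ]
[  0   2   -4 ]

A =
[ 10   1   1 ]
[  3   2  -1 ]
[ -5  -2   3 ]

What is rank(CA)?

3

First compute CA:
[[  4,   2,  18],
 [-113, -25,  18],
 [-11,  11, -48],
 [ 26,  12, -14]]
Now row reduce the product.
R2 ← R2 + (113/4)·R1: [0, 63/2, 1053/2]
R3 ← R3 + (11/4)·R1: [0, 33/2, 3/2]
R4 ← R4 − (13/2)·R1: [0, -1, -131]
R3 ← R3 − (11/21)·R2: [0, 0, -1920/7]
R4 ← R4 + (2/63)·R2: [0, 0, -800/7]
R4 ← R4 − (5/12)·R3: [0, 0, 0]
3 nonzero rows, so rank(CA) = 3.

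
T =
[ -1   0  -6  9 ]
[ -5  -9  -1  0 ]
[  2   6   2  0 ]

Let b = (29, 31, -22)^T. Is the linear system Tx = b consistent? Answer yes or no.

yes

Row reduce the augmented matrix [T | b].
R2 ← R2 − (5)·R1: [0, -9, 29, -45, -114]
R3 ← R3 + (2)·R1: [0, 6, -10, 18, 36]
R3 ← R3 + (2/3)·R2: [0, 0, 28/3, -12, -40]
The echelon form has 3 nonzero rows, and every pivot lies in the first 4 columns, so rank(T) = rank([T|b]) = 3.
The system is consistent.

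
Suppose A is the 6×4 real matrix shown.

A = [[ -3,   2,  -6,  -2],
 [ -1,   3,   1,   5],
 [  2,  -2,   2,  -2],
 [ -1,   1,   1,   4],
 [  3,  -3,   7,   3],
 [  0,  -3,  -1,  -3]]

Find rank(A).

3

Row reduce to echelon form.
R2 ← R2 − (1/3)·R1: [0, 7/3, 3, 17/3]
R3 ← R3 + (2/3)·R1: [0, -2/3, -2, -10/3]
R4 ← R4 − (1/3)·R1: [0, 1/3, 3, 14/3]
R5 ← R5 + R1: [0, -1, 1, 1]
R3 ← R3 + (2/7)·R2: [0, 0, -8/7, -12/7]
R4 ← R4 − (1/7)·R2: [0, 0, 18/7, 27/7]
R5 ← R5 + (3/7)·R2: [0, 0, 16/7, 24/7]
R6 ← R6 + (9/7)·R2: [0, 0, 20/7, 30/7]
R4 ← R4 + (9/4)·R3: [0, 0, 0, 0]
R5 ← R5 + (2)·R3: [0, 0, 0, 0]
R6 ← R6 + (5/2)·R3: [0, 0, 0, 0]
Echelon form has 3 nonzero rows, so rank(A) = 3.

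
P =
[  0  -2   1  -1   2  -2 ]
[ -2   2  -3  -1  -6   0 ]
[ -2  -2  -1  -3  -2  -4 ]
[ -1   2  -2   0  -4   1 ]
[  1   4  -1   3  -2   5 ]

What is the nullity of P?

4

Row reduce to echelon form.
Swap R1 ↔ R2
R3 ← R3 − R1: [0, -4, 2, -2, 4, -4]
R4 ← R4 − (1/2)·R1: [0, 1, -1/2, 1/2, -1, 1]
R5 ← R5 + (1/2)·R1: [0, 5, -5/2, 5/2, -5, 5]
R3 ← R3 − (2)·R2: [0, 0, 0, 0, 0, 0]
R4 ← R4 + (1/2)·R2: [0, 0, 0, 0, 0, 0]
R5 ← R5 + (5/2)·R2: [0, 0, 0, 0, 0, 0]
2 nonzero rows, so rank(P) = 2.
P has 6 columns; by rank–nullity, nullity = 6 − 2 = 4.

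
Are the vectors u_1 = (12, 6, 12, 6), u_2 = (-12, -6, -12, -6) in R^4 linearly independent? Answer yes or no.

Form the matrix with these vectors as rows and row reduce.
R2 ← R2 + R1: [0, 0, 0, 0]
1 nonzero row, so the 2 vectors span a space of dimension 1.
Since 1 < 2, the vectors are linearly dependent.

no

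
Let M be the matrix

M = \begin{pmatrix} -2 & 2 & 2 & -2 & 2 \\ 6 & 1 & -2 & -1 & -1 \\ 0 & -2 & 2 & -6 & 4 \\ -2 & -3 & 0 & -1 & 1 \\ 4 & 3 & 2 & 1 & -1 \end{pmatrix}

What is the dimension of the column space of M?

Row reduce to echelon form.
R2 ← R2 + (3)·R1: [0, 7, 4, -7, 5]
R4 ← R4 − R1: [0, -5, -2, 1, -1]
R5 ← R5 + (2)·R1: [0, 7, 6, -3, 3]
R3 ← R3 + (2/7)·R2: [0, 0, 22/7, -8, 38/7]
R4 ← R4 + (5/7)·R2: [0, 0, 6/7, -4, 18/7]
R5 ← R5 − R2: [0, 0, 2, 4, -2]
R4 ← R4 − (3/11)·R3: [0, 0, 0, -20/11, 12/11]
R5 ← R5 − (7/11)·R3: [0, 0, 0, 100/11, -60/11]
R5 ← R5 + (5)·R4: [0, 0, 0, 0, 0]
Echelon form has 4 nonzero rows, so rank(M) = 4.
The column space has dimension equal to the rank: 4.

4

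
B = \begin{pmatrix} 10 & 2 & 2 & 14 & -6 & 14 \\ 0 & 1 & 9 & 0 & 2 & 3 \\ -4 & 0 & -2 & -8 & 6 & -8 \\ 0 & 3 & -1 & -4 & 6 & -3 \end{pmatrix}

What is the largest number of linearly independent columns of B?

Row reduce to echelon form.
R3 ← R3 + (2/5)·R1: [0, 4/5, -6/5, -12/5, 18/5, -12/5]
R3 ← R3 − (4/5)·R2: [0, 0, -42/5, -12/5, 2, -24/5]
R4 ← R4 − (3)·R2: [0, 0, -28, -4, 0, -12]
R4 ← R4 − (10/3)·R3: [0, 0, 0, 4, -20/3, 4]
Echelon form has 4 nonzero rows, so rank(B) = 4.
The rank gives the maximum number of linearly independent columns: 4.

4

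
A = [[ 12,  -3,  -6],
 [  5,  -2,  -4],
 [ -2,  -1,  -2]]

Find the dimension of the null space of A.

Row reduce to echelon form.
R2 ← R2 − (5/12)·R1: [0, -3/4, -3/2]
R3 ← R3 + (1/6)·R1: [0, -3/2, -3]
R3 ← R3 − (2)·R2: [0, 0, 0]
2 nonzero rows, so rank(A) = 2.
A has 3 columns; by rank–nullity, nullity = 3 − 2 = 1.

1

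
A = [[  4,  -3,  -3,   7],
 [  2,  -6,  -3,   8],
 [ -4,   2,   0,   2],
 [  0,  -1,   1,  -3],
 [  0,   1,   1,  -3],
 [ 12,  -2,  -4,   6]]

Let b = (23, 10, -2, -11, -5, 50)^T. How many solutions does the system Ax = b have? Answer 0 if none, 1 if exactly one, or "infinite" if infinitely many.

infinite

Row reduce the augmented matrix [A | b].
R2 ← R2 − (1/2)·R1: [0, -9/2, -3/2, 9/2, -3/2]
R3 ← R3 + R1: [0, -1, -3, 9, 21]
R6 ← R6 − (3)·R1: [0, 7, 5, -15, -19]
R3 ← R3 − (2/9)·R2: [0, 0, -8/3, 8, 64/3]
R4 ← R4 − (2/9)·R2: [0, 0, 4/3, -4, -32/3]
R5 ← R5 + (2/9)·R2: [0, 0, 2/3, -2, -16/3]
R6 ← R6 + (14/9)·R2: [0, 0, 8/3, -8, -64/3]
R4 ← R4 + (1/2)·R3: [0, 0, 0, 0, 0]
R5 ← R5 + (1/4)·R3: [0, 0, 0, 0, 0]
R6 ← R6 + R3: [0, 0, 0, 0, 0]
The echelon form has 3 nonzero rows, and every pivot lies in the first 4 columns, so rank(A) = rank([A|b]) = 3.
The system is consistent.
rank = 3 < 4 unknowns, so there are infinitely many solutions.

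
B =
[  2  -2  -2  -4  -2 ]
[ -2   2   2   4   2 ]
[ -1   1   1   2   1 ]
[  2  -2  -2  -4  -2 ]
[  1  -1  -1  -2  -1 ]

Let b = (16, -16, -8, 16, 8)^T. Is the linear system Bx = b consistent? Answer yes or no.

Row reduce the augmented matrix [B | b].
R2 ← R2 + R1: [0, 0, 0, 0, 0, 0]
R3 ← R3 + (1/2)·R1: [0, 0, 0, 0, 0, 0]
R4 ← R4 − R1: [0, 0, 0, 0, 0, 0]
R5 ← R5 − (1/2)·R1: [0, 0, 0, 0, 0, 0]
The echelon form has 1 nonzero rows, and every pivot lies in the first 5 columns, so rank(B) = rank([B|b]) = 1.
The system is consistent.

yes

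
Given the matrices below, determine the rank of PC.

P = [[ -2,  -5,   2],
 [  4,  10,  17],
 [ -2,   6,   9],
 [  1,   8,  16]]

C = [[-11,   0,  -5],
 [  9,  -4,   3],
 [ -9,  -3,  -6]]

3

First compute PC:
[[-41,  14, -17],
 [-107, -91, -92],
 [ -5, -51, -26],
 [-83, -80, -77]]
Now row reduce the product.
R2 ← R2 − (107/41)·R1: [0, -5229/41, -1953/41]
R3 ← R3 − (5/41)·R1: [0, -2161/41, -981/41]
R4 ← R4 − (83/41)·R1: [0, -4442/41, -1746/41]
R3 ← R3 − (2161/5229)·R2: [0, 0, -352/83]
R4 ← R4 − (4442/5229)·R2: [0, 0, -176/83]
R4 ← R4 − (1/2)·R3: [0, 0, 0]
3 nonzero rows, so rank(PC) = 3.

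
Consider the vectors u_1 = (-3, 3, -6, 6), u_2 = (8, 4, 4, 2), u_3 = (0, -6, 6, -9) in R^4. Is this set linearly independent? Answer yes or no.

no

Form the matrix with these vectors as rows and row reduce.
R2 ← R2 + (8/3)·R1: [0, 12, -12, 18]
R3 ← R3 + (1/2)·R2: [0, 0, 0, 0]
2 nonzero rows, so the 3 vectors span a space of dimension 2.
Since 2 < 3, the vectors are linearly dependent.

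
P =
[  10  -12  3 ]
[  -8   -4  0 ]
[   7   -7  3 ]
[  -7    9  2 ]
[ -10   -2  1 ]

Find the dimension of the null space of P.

Row reduce to echelon form.
R2 ← R2 + (4/5)·R1: [0, -68/5, 12/5]
R3 ← R3 − (7/10)·R1: [0, 7/5, 9/10]
R4 ← R4 + (7/10)·R1: [0, 3/5, 41/10]
R5 ← R5 + R1: [0, -14, 4]
R3 ← R3 + (7/68)·R2: [0, 0, 39/34]
R4 ← R4 + (3/68)·R2: [0, 0, 143/34]
R5 ← R5 − (35/34)·R2: [0, 0, 26/17]
R4 ← R4 − (11/3)·R3: [0, 0, 0]
R5 ← R5 − (4/3)·R3: [0, 0, 0]
3 nonzero rows, so rank(P) = 3.
P has 3 columns; by rank–nullity, nullity = 3 − 3 = 0.

0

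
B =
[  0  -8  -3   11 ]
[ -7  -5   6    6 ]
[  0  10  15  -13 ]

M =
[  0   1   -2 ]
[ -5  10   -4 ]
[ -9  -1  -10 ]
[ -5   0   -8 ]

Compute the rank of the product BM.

3

First compute BM:
[[ 12, -77, -26],
 [-59, -63, -74],
 [-120,  85, -86]]
Now row reduce the product.
R2 ← R2 + (59/12)·R1: [0, -5299/12, -1211/6]
R3 ← R3 + (10)·R1: [0, -685, -346]
R3 ← R3 − (8220/5299)·R2: [0, 0, -24912/757]
3 nonzero rows, so rank(BM) = 3.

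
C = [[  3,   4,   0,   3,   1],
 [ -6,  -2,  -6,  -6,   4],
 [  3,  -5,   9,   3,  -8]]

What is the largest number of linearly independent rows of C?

2

Row reduce to echelon form.
R2 ← R2 + (2)·R1: [0, 6, -6, 0, 6]
R3 ← R3 − R1: [0, -9, 9, 0, -9]
R3 ← R3 + (3/2)·R2: [0, 0, 0, 0, 0]
Echelon form has 2 nonzero rows, so rank(C) = 2.
The rank gives the maximum number of linearly independent rows: 2.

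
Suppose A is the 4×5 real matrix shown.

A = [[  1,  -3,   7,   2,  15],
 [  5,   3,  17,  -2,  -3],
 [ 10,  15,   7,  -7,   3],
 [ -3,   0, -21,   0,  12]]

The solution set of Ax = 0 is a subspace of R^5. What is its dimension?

Row reduce to echelon form.
R2 ← R2 − (5)·R1: [0, 18, -18, -12, -78]
R3 ← R3 − (10)·R1: [0, 45, -63, -27, -147]
R4 ← R4 + (3)·R1: [0, -9, 0, 6, 57]
R3 ← R3 − (5/2)·R2: [0, 0, -18, 3, 48]
R4 ← R4 + (1/2)·R2: [0, 0, -9, 0, 18]
R4 ← R4 − (1/2)·R3: [0, 0, 0, -3/2, -6]
4 nonzero rows, so rank(A) = 4.
A has 5 columns; by rank–nullity, nullity = 5 − 4 = 1.

1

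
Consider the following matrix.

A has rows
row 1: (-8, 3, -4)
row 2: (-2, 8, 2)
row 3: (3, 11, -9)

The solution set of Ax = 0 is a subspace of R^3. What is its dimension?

Row reduce to echelon form.
R2 ← R2 − (1/4)·R1: [0, 29/4, 3]
R3 ← R3 + (3/8)·R1: [0, 97/8, -21/2]
R3 ← R3 − (97/58)·R2: [0, 0, -450/29]
3 nonzero rows, so rank(A) = 3.
A has 3 columns; by rank–nullity, nullity = 3 − 3 = 0.

0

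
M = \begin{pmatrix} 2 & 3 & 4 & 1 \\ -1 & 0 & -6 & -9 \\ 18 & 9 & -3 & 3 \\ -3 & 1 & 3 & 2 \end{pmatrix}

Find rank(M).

4

Row reduce to echelon form.
R2 ← R2 + (1/2)·R1: [0, 3/2, -4, -17/2]
R3 ← R3 − (9)·R1: [0, -18, -39, -6]
R4 ← R4 + (3/2)·R1: [0, 11/2, 9, 7/2]
R3 ← R3 + (12)·R2: [0, 0, -87, -108]
R4 ← R4 − (11/3)·R2: [0, 0, 71/3, 104/3]
R4 ← R4 + (71/261)·R3: [0, 0, 0, 460/87]
Echelon form has 4 nonzero rows, so rank(M) = 4.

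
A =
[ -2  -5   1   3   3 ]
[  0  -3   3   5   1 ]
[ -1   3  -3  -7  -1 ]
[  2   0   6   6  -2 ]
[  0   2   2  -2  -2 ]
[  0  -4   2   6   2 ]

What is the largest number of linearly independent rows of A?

Row reduce to echelon form.
R3 ← R3 − (1/2)·R1: [0, 11/2, -7/2, -17/2, -5/2]
R4 ← R4 + R1: [0, -5, 7, 9, 1]
R3 ← R3 + (11/6)·R2: [0, 0, 2, 2/3, -2/3]
R4 ← R4 − (5/3)·R2: [0, 0, 2, 2/3, -2/3]
R5 ← R5 + (2/3)·R2: [0, 0, 4, 4/3, -4/3]
R6 ← R6 − (4/3)·R2: [0, 0, -2, -2/3, 2/3]
R4 ← R4 − R3: [0, 0, 0, 0, 0]
R5 ← R5 − (2)·R3: [0, 0, 0, 0, 0]
R6 ← R6 + R3: [0, 0, 0, 0, 0]
Echelon form has 3 nonzero rows, so rank(A) = 3.
The rank gives the maximum number of linearly independent rows: 3.

3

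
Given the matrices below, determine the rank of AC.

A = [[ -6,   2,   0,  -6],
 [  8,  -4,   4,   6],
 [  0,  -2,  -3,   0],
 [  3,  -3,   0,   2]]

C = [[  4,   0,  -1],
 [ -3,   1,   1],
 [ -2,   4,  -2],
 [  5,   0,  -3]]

3

First compute AC:
[[-60,   2,  26],
 [ 66,  12, -38],
 [ 12, -14,   4],
 [ 31,  -3, -12]]
Now row reduce the product.
R2 ← R2 + (11/10)·R1: [0, 71/5, -47/5]
R3 ← R3 + (1/5)·R1: [0, -68/5, 46/5]
R4 ← R4 + (31/60)·R1: [0, -59/30, 43/30]
R3 ← R3 + (68/71)·R2: [0, 0, 14/71]
R4 ← R4 + (59/426)·R2: [0, 0, 28/213]
R4 ← R4 − (2/3)·R3: [0, 0, 0]
3 nonzero rows, so rank(AC) = 3.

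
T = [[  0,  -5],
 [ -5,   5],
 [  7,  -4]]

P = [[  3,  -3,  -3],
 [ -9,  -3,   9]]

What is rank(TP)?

First compute TP:
[[ 45,  15, -45],
 [-60,   0,  60],
 [ 57,  -9, -57]]
Now row reduce the product.
R2 ← R2 + (4/3)·R1: [0, 20, 0]
R3 ← R3 − (19/15)·R1: [0, -28, 0]
R3 ← R3 + (7/5)·R2: [0, 0, 0]
2 nonzero rows, so rank(TP) = 2.

2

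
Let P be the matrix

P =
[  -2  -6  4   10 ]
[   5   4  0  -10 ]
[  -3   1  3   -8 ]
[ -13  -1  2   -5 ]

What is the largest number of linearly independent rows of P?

Row reduce to echelon form.
R2 ← R2 + (5/2)·R1: [0, -11, 10, 15]
R3 ← R3 − (3/2)·R1: [0, 10, -3, -23]
R4 ← R4 − (13/2)·R1: [0, 38, -24, -70]
R3 ← R3 + (10/11)·R2: [0, 0, 67/11, -103/11]
R4 ← R4 + (38/11)·R2: [0, 0, 116/11, -200/11]
R4 ← R4 − (116/67)·R3: [0, 0, 0, -132/67]
Echelon form has 4 nonzero rows, so rank(P) = 4.
The rank gives the maximum number of linearly independent rows: 4.

4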